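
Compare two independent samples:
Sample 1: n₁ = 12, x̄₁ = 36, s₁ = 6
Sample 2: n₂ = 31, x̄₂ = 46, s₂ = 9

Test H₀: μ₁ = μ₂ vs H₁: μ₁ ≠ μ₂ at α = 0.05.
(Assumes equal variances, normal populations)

Pooled variance: s²_p = [11×6² + 30×9²]/(41) = 68.9268
s_p = 8.3022
SE = s_p×√(1/n₁ + 1/n₂) = 8.3022×√(1/12 + 1/31) = 2.8226
t = (x̄₁ - x̄₂)/SE = (36 - 46)/2.8226 = -3.5428
df = 41, t-critical = ±2.020
Decision: reject H₀

Answer: t = -3.5428, reject H₀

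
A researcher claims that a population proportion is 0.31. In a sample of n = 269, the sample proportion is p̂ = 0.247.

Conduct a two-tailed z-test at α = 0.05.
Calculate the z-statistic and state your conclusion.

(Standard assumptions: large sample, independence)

H₀: p = 0.31, H₁: p ≠ 0.31
Standard error: SE = √(p₀(1-p₀)/n) = √(0.31×0.69/269) = 0.028199
z-statistic: z = (p̂ - p₀)/SE = (0.247 - 0.31)/0.028199 = -2.2341
Critical value: z_0.025 = ±1.960
p-value = 0.0255
Decision: reject H₀ at α = 0.05

Answer: z = -2.2341, reject H₀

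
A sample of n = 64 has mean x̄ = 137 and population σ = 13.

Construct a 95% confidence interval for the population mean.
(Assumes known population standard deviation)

Confidence level: 95%, α = 0.05
z_0.025 = 1.960
SE = σ/√n = 13/√64 = 1.6250
Margin of error = 1.960 × 1.6250 = 3.1850
CI: x̄ ± margin = 137 ± 3.1850
CI: (133.8150, 140.1850)

Answer: (133.8150, 140.1850)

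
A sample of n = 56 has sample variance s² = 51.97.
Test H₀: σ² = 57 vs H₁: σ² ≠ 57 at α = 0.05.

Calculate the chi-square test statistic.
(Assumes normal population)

df = n - 1 = 55
χ² = (n-1)s²/σ₀² = 55×51.97/57 = 50.1465
Critical values: χ²_{0.975,55} = 36.398, χ²_{0.025,55} = 77.380
Rejection region: χ² < 36.398 or χ² > 77.380
Decision: fail to reject H₀

Answer: χ² = 50.1465, fail to reject H₀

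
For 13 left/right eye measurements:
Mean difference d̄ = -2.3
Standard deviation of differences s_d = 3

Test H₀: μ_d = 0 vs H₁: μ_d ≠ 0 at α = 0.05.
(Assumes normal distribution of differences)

Answer: t = -2.7641, reject H₀

Derivation:
df = n - 1 = 12
SE = s_d/√n = 3/√13 = 0.8321
t = d̄/SE = -2.3/0.8321 = -2.7641
Critical value: t_{0.025,12} = ±2.179
p-value ≈ 0.0171
Decision: reject H₀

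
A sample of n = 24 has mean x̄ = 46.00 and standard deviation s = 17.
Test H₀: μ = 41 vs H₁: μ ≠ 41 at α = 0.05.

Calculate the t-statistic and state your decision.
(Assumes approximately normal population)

df = n - 1 = 23
SE = s/√n = 17/√24 = 3.4701
t = (x̄ - μ₀)/SE = (46.00 - 41)/3.4701 = 1.4409
Critical value: t_{0.025,23} = ±2.069
p-value ≈ 0.1631
Decision: fail to reject H₀

Answer: t = 1.4409, fail to reject H₀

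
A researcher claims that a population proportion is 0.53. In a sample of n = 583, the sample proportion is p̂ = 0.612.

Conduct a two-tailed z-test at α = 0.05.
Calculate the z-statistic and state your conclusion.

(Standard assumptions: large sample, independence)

H₀: p = 0.53, H₁: p ≠ 0.53
Standard error: SE = √(p₀(1-p₀)/n) = √(0.53×0.47/583) = 0.020671
z-statistic: z = (p̂ - p₀)/SE = (0.612 - 0.53)/0.020671 = 3.9669
Critical value: z_0.025 = ±1.960
p-value = 0.0001
Decision: reject H₀ at α = 0.05

Answer: z = 3.9669, reject H₀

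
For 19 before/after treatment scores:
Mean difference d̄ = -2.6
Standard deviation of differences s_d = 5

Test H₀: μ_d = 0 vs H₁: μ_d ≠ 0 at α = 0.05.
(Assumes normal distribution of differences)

df = n - 1 = 18
SE = s_d/√n = 5/√19 = 1.1471
t = d̄/SE = -2.6/1.1471 = -2.2666
Critical value: t_{0.025,18} = ±2.101
p-value ≈ 0.0360
Decision: reject H₀

Answer: t = -2.2666, reject H₀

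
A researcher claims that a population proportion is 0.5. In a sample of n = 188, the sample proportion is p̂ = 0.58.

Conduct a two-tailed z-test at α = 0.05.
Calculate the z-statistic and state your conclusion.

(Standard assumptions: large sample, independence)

Answer: z = 2.1938, reject H₀

Derivation:
H₀: p = 0.5, H₁: p ≠ 0.5
Standard error: SE = √(p₀(1-p₀)/n) = √(0.5×0.5/188) = 0.036466
z-statistic: z = (p̂ - p₀)/SE = (0.58 - 0.5)/0.036466 = 2.1938
Critical value: z_0.025 = ±1.960
p-value = 0.0282
Decision: reject H₀ at α = 0.05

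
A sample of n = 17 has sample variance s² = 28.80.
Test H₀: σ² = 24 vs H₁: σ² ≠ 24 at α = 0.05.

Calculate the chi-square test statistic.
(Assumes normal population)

df = n - 1 = 16
χ² = (n-1)s²/σ₀² = 16×28.80/24 = 19.2000
Critical values: χ²_{0.975,16} = 6.908, χ²_{0.025,16} = 28.845
Rejection region: χ² < 6.908 or χ² > 28.845
Decision: fail to reject H₀

Answer: χ² = 19.2000, fail to reject H₀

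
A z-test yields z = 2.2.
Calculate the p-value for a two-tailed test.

Answer: p-value ≈ 0.0278

Derivation:
For z = 2.2:
p = 2×P(Z > |2.2|) = 2×(1 - Φ(2.2)) = 0.0278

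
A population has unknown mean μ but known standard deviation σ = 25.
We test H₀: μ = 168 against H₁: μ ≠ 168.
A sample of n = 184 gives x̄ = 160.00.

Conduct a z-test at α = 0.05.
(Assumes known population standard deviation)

Answer: z = -4.3407, reject H₀

Derivation:
Standard error: SE = σ/√n = 25/√184 = 1.8430
z-statistic: z = (x̄ - μ₀)/SE = (160.00 - 168)/1.8430 = -4.3407
Critical value: ±1.960
p-value < 0.0001
Decision: reject H₀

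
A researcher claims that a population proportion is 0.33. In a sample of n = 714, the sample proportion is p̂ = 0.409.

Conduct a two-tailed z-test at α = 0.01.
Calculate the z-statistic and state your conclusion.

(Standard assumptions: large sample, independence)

Answer: z = 4.4894, reject H₀

Derivation:
H₀: p = 0.33, H₁: p ≠ 0.33
Standard error: SE = √(p₀(1-p₀)/n) = √(0.33×0.67/714) = 0.017597
z-statistic: z = (p̂ - p₀)/SE = (0.409 - 0.33)/0.017597 = 4.4894
Critical value: z_0.005 = ±2.576
p-value < 0.0001
Decision: reject H₀ at α = 0.01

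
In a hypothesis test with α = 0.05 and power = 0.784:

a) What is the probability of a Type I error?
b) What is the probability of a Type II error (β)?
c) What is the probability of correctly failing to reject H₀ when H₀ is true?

a) Type I error probability = α = 0.05
b) Power = P(reject H₀ | H₁ true) = 1 - β = 0.784, so Type II error probability = β = 1 - Power = 0.216
c) P(fail to reject H₀ | H₀ true) = 1 - α = 0.95

Answer: a) 0.05, b) 0.216, c) 0.95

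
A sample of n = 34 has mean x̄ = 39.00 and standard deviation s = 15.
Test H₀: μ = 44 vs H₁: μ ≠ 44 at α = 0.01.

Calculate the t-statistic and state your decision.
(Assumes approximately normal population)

Answer: t = -1.9436, fail to reject H₀

Derivation:
df = n - 1 = 33
SE = s/√n = 15/√34 = 2.5725
t = (x̄ - μ₀)/SE = (39.00 - 44)/2.5725 = -1.9436
Critical value: t_{0.005,33} = ±2.733
p-value ≈ 0.0605
Decision: fail to reject H₀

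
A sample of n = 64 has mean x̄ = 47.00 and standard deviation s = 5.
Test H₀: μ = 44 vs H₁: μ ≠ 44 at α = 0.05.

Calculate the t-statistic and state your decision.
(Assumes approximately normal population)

df = n - 1 = 63
SE = s/√n = 5/√64 = 0.6250
t = (x̄ - μ₀)/SE = (47.00 - 44)/0.6250 = 4.8000
Critical value: t_{0.025,63} = ±1.998
p-value < 0.0001
Decision: reject H₀

Answer: t = 4.8000, reject H₀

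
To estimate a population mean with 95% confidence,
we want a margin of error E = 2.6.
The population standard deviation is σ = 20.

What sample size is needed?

z_0.025 = 1.960
n = (z×σ/E)² = (1.960×20/2.6)²
n = 227.3136
Round up: n = 228

Answer: n = 228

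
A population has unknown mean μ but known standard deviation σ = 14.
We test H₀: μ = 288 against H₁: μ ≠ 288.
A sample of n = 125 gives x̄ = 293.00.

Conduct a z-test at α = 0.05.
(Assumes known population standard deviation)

Standard error: SE = σ/√n = 14/√125 = 1.2522
z-statistic: z = (x̄ - μ₀)/SE = (293.00 - 288)/1.2522 = 3.9930
Critical value: ±1.960
p-value = 0.0001
Decision: reject H₀

Answer: z = 3.9930, reject H₀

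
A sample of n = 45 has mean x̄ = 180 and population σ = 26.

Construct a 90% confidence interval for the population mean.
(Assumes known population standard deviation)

Answer: (173.6241, 186.3759)

Derivation:
Confidence level: 90%, α = 0.1
z_0.05 = 1.645
SE = σ/√n = 26/√45 = 3.8759
Margin of error = 1.645 × 3.8759 = 6.3759
CI: x̄ ± margin = 180 ± 6.3759
CI: (173.6241, 186.3759)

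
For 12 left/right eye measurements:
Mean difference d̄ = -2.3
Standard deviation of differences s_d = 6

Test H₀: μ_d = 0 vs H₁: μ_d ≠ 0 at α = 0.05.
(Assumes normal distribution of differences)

df = n - 1 = 11
SE = s_d/√n = 6/√12 = 1.7321
t = d̄/SE = -2.3/1.7321 = -1.3279
Critical value: t_{0.025,11} = ±2.201
p-value ≈ 0.2111
Decision: fail to reject H₀

Answer: t = -1.3279, fail to reject H₀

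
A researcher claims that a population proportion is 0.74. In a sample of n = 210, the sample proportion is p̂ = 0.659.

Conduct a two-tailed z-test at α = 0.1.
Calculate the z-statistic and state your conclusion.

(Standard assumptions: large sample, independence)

H₀: p = 0.74, H₁: p ≠ 0.74
Standard error: SE = √(p₀(1-p₀)/n) = √(0.74×0.26/210) = 0.030269
z-statistic: z = (p̂ - p₀)/SE = (0.659 - 0.74)/0.030269 = -2.6760
Critical value: z_0.05 = ±1.645
p-value = 0.0075
Decision: reject H₀ at α = 0.1

Answer: z = -2.6760, reject H₀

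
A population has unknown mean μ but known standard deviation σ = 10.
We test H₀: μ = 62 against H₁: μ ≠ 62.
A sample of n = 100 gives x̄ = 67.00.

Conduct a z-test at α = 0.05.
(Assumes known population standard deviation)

Answer: z = 5.0000, reject H₀

Derivation:
Standard error: SE = σ/√n = 10/√100 = 1.0000
z-statistic: z = (x̄ - μ₀)/SE = (67.00 - 62)/1.0000 = 5.0000
Critical value: ±1.960
p-value < 0.0001
Decision: reject H₀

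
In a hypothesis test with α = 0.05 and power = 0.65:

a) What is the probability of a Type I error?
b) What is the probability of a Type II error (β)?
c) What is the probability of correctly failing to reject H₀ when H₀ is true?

a) Type I error probability = α = 0.05
b) Power = P(reject H₀ | H₁ true) = 1 - β = 0.65, so Type II error probability = β = 1 - Power = 0.35
c) P(fail to reject H₀ | H₀ true) = 1 - α = 0.95

Answer: a) 0.05, b) 0.35, c) 0.95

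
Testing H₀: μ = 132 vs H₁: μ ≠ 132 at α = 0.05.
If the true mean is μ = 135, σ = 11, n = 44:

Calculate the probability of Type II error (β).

SE = σ/√n = 11/√44 = 1.6583
Critical values: μ₀ ± z_0.025×SE = 132 ± 1.960×1.6583
Acceptance region: (128.7497, 135.2503)
Under H₁ (μ = 135): z_high = (135.2503 - 135)/1.6583 = 0.1509, z_low = (128.7497 - 135)/1.6583 = -3.7691
β = P(not reject | H₁) = Φ(0.1509) - Φ(-3.7691) ≈ 0.5599

Answer: β ≈ 0.5599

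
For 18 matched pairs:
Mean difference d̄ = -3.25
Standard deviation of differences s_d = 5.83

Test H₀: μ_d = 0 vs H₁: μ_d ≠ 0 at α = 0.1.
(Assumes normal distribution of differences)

df = n - 1 = 17
SE = s_d/√n = 5.83/√18 = 1.3741
t = d̄/SE = -3.25/1.3741 = -2.3652
Critical value: t_{0.05,17} = ±1.740
p-value ≈ 0.0302
Decision: reject H₀

Answer: t = -2.3652, reject H₀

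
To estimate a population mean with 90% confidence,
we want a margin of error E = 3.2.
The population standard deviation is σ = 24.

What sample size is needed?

z_0.05 = 1.645
n = (z×σ/E)² = (1.645×24/3.2)²
n = 152.2139
Round up: n = 153

Answer: n = 153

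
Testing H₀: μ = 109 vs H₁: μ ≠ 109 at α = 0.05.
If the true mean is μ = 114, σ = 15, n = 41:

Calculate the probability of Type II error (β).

SE = σ/√n = 15/√41 = 2.3426
Critical values: μ₀ ± z_0.025×SE = 109 ± 1.960×2.3426
Acceptance region: (104.4085, 113.5915)
Under H₁ (μ = 114): z_high = (113.5915 - 114)/2.3426 = -0.1744, z_low = (104.4085 - 114)/2.3426 = -4.0944
β = P(not reject | H₁) = Φ(-0.1744) - Φ(-4.0944) ≈ 0.4308

Answer: β ≈ 0.4308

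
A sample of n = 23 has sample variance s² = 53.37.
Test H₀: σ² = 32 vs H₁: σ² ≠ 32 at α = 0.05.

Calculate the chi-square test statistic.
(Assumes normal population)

df = n - 1 = 22
χ² = (n-1)s²/σ₀² = 22×53.37/32 = 36.6919
Critical values: χ²_{0.975,22} = 10.982, χ²_{0.025,22} = 36.781
Rejection region: χ² < 10.982 or χ² > 36.781
Decision: fail to reject H₀

Answer: χ² = 36.6919, fail to reject H₀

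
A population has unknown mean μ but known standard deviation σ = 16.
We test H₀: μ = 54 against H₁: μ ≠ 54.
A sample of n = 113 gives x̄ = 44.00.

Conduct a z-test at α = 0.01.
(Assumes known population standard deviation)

Answer: z = -6.6436, reject H₀

Derivation:
Standard error: SE = σ/√n = 16/√113 = 1.5052
z-statistic: z = (x̄ - μ₀)/SE = (44.00 - 54)/1.5052 = -6.6436
Critical value: ±2.576
p-value < 0.0001
Decision: reject H₀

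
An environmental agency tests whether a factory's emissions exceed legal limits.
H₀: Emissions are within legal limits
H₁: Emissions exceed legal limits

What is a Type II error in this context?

Answer: Failing to cite a factory whose emissions actually exceed the limit

Derivation:
A Type I error (probability α) occurs when we reject a true H₀.
A Type II error (probability β) occurs when we fail to reject a false H₀.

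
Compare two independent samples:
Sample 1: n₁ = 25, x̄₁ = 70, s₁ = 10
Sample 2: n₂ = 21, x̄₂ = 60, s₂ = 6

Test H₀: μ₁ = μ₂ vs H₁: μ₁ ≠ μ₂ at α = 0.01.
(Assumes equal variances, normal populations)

Answer: t = 4.0119, reject H₀

Derivation:
Pooled variance: s²_p = [24×10² + 20×6²]/(44) = 70.9091
s_p = 8.4208
SE = s_p×√(1/n₁ + 1/n₂) = 8.4208×√(1/25 + 1/21) = 2.4926
t = (x̄₁ - x̄₂)/SE = (70 - 60)/2.4926 = 4.0119
df = 44, t-critical = ±2.692
Decision: reject H₀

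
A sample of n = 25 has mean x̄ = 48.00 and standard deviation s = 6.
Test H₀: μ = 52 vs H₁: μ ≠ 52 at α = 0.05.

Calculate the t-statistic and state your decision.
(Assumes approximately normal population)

Answer: t = -3.3333, reject H₀

Derivation:
df = n - 1 = 24
SE = s/√n = 6/√25 = 1.2000
t = (x̄ - μ₀)/SE = (48.00 - 52)/1.2000 = -3.3333
Critical value: t_{0.025,24} = ±2.064
p-value ≈ 0.0028
Decision: reject H₀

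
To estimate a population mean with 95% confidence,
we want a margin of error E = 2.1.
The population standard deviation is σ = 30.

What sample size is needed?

z_0.025 = 1.960
n = (z×σ/E)² = (1.960×30/2.1)²
n = 784.0000
Already a whole number: n = 784

Answer: n = 784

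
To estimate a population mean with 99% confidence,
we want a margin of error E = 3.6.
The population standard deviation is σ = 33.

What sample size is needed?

Answer: n = 558

Derivation:
z_0.005 = 2.576
n = (z×σ/E)² = (2.576×33/3.6)²
n = 557.5895
Round up: n = 558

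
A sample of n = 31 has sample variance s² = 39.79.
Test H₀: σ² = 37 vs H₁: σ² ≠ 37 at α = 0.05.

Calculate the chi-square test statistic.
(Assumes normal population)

df = n - 1 = 30
χ² = (n-1)s²/σ₀² = 30×39.79/37 = 32.2622
Critical values: χ²_{0.975,30} = 16.791, χ²_{0.025,30} = 46.979
Rejection region: χ² < 16.791 or χ² > 46.979
Decision: fail to reject H₀

Answer: χ² = 32.2622, fail to reject H₀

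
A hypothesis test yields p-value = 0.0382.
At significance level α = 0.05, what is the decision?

Compare p-value to α:
0.0382 < 0.05
Decision: reject H₀

Answer: reject H₀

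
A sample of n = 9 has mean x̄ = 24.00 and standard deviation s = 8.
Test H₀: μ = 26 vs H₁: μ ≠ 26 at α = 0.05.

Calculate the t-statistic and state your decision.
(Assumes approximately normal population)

df = n - 1 = 8
SE = s/√n = 8/√9 = 2.6667
t = (x̄ - μ₀)/SE = (24.00 - 26)/2.6667 = -0.7500
Critical value: t_{0.025,8} = ±2.306
p-value ≈ 0.4747
Decision: fail to reject H₀

Answer: t = -0.7500, fail to reject H₀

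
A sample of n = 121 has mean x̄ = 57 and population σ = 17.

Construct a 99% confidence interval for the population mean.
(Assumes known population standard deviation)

Confidence level: 99%, α = 0.01
z_0.005 = 2.576
SE = σ/√n = 17/√121 = 1.5455
Margin of error = 2.576 × 1.5455 = 3.9812
CI: x̄ ± margin = 57 ± 3.9812
CI: (53.0188, 60.9812)

Answer: (53.0188, 60.9812)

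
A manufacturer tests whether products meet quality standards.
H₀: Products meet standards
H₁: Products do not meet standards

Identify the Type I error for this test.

Answer: Rejecting good products that actually meet standards

Derivation:
A Type I error (probability α) occurs when we reject a true H₀.
A Type II error (probability β) occurs when we fail to reject a false H₀.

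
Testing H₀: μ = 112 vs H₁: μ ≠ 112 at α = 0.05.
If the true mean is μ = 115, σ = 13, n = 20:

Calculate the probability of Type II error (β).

SE = σ/√n = 13/√20 = 2.9069
Critical values: μ₀ ± z_0.025×SE = 112 ± 1.960×2.9069
Acceptance region: (106.3025, 117.6975)
Under H₁ (μ = 115): z_high = (117.6975 - 115)/2.9069 = 0.9280, z_low = (106.3025 - 115)/2.9069 = -2.9920
β = P(not reject | H₁) = Φ(0.9280) - Φ(-2.9920) ≈ 0.8219

Answer: β ≈ 0.8219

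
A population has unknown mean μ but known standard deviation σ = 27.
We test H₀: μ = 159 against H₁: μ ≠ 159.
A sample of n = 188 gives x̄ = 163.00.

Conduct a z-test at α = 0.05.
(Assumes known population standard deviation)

Answer: z = 2.0313, reject H₀

Derivation:
Standard error: SE = σ/√n = 27/√188 = 1.9692
z-statistic: z = (x̄ - μ₀)/SE = (163.00 - 159)/1.9692 = 2.0313
Critical value: ±1.960
p-value = 0.0422
Decision: reject H₀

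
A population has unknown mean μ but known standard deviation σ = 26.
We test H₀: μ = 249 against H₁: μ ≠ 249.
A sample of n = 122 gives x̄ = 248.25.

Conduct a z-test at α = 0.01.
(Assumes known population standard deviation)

Answer: z = -0.3186, fail to reject H₀

Derivation:
Standard error: SE = σ/√n = 26/√122 = 2.3539
z-statistic: z = (x̄ - μ₀)/SE = (248.25 - 249)/2.3539 = -0.3186
Critical value: ±2.576
p-value = 0.7500
Decision: fail to reject H₀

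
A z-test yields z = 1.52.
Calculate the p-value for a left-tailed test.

For z = 1.52:
p = P(Z < 1.52) = Φ(1.52) = 0.9357

Answer: p-value ≈ 0.9357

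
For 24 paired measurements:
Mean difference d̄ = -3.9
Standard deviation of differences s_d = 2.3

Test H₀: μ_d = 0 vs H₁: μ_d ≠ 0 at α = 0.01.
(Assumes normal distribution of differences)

Answer: t = -8.3067, reject H₀

Derivation:
df = n - 1 = 23
SE = s_d/√n = 2.3/√24 = 0.4695
t = d̄/SE = -3.9/0.4695 = -8.3067
Critical value: t_{0.005,23} = ±2.807
p-value < 0.0001
Decision: reject H₀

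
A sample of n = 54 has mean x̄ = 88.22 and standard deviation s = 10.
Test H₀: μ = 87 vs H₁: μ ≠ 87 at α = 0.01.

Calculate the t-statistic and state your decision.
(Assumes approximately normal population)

df = n - 1 = 53
SE = s/√n = 10/√54 = 1.3608
t = (x̄ - μ₀)/SE = (88.22 - 87)/1.3608 = 0.8965
Critical value: t_{0.005,53} = ±2.672
p-value ≈ 0.3740
Decision: fail to reject H₀

Answer: t = 0.8965, fail to reject H₀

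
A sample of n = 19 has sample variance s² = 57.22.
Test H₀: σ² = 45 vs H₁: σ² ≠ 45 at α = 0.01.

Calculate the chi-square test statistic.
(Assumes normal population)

df = n - 1 = 18
χ² = (n-1)s²/σ₀² = 18×57.22/45 = 22.8880
Critical values: χ²_{0.995,18} = 6.265, χ²_{0.005,18} = 37.156
Rejection region: χ² < 6.265 or χ² > 37.156
Decision: fail to reject H₀

Answer: χ² = 22.8880, fail to reject H₀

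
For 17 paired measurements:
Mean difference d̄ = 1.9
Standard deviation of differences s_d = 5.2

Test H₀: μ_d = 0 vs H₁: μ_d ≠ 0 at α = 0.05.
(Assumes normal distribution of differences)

Answer: t = 1.5065, fail to reject H₀

Derivation:
df = n - 1 = 16
SE = s_d/√n = 5.2/√17 = 1.2612
t = d̄/SE = 1.9/1.2612 = 1.5065
Critical value: t_{0.025,16} = ±2.120
p-value ≈ 0.1514
Decision: fail to reject H₀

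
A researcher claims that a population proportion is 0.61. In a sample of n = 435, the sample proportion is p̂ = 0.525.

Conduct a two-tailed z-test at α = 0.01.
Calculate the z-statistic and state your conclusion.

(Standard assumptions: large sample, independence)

H₀: p = 0.61, H₁: p ≠ 0.61
Standard error: SE = √(p₀(1-p₀)/n) = √(0.61×0.39/435) = 0.023386
z-statistic: z = (p̂ - p₀)/SE = (0.525 - 0.61)/0.023386 = -3.6347
Critical value: z_0.005 = ±2.576
p-value = 0.0003
Decision: reject H₀ at α = 0.01

Answer: z = -3.6347, reject H₀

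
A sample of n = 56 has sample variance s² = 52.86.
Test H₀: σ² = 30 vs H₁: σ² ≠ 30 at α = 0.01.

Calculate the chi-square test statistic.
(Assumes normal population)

Answer: χ² = 96.9100, reject H₀

Derivation:
df = n - 1 = 55
χ² = (n-1)s²/σ₀² = 55×52.86/30 = 96.9100
Critical values: χ²_{0.995,55} = 31.735, χ²_{0.005,55} = 85.749
Rejection region: χ² < 31.735 or χ² > 85.749
Decision: reject H₀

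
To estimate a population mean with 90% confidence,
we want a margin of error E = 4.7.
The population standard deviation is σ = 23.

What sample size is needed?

Answer: n = 65

Derivation:
z_0.05 = 1.645
n = (z×σ/E)² = (1.645×23/4.7)²
n = 64.8025
Round up: n = 65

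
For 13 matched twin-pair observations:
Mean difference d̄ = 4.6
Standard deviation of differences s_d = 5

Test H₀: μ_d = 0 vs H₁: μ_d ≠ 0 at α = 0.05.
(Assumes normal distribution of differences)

Answer: t = 3.3170, reject H₀

Derivation:
df = n - 1 = 12
SE = s_d/√n = 5/√13 = 1.3868
t = d̄/SE = 4.6/1.3868 = 3.3170
Critical value: t_{0.025,12} = ±2.179
p-value ≈ 0.0061
Decision: reject H₀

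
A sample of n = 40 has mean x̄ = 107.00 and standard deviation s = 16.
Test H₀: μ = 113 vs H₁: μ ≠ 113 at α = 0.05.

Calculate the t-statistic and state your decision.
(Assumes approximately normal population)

Answer: t = -2.3717, reject H₀

Derivation:
df = n - 1 = 39
SE = s/√n = 16/√40 = 2.5298
t = (x̄ - μ₀)/SE = (107.00 - 113)/2.5298 = -2.3717
Critical value: t_{0.025,39} = ±2.023
p-value ≈ 0.0227
Decision: reject H₀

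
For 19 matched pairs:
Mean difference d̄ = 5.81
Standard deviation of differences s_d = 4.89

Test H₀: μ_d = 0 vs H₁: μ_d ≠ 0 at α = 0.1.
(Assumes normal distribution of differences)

df = n - 1 = 18
SE = s_d/√n = 4.89/√19 = 1.1218
t = d̄/SE = 5.81/1.1218 = 5.1792
Critical value: t_{0.05,18} = ±1.734
p-value ≈ 0.0001
Decision: reject H₀

Answer: t = 5.1792, reject H₀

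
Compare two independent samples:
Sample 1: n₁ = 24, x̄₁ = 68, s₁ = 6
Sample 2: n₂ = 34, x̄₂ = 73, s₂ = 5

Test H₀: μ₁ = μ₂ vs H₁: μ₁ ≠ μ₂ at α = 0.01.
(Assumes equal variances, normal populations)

Pooled variance: s²_p = [23×6² + 33×5²]/(56) = 29.5179
s_p = 5.4330
SE = s_p×√(1/n₁ + 1/n₂) = 5.4330×√(1/24 + 1/34) = 1.4485
t = (x̄₁ - x̄₂)/SE = (68 - 73)/1.4485 = -3.4518
df = 56, t-critical = ±2.667
Decision: reject H₀

Answer: t = -3.4518, reject H₀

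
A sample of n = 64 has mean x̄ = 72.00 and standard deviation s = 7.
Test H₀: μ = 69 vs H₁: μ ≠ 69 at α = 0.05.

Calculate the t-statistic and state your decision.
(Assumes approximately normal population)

Answer: t = 3.4286, reject H₀

Derivation:
df = n - 1 = 63
SE = s/√n = 7/√64 = 0.8750
t = (x̄ - μ₀)/SE = (72.00 - 69)/0.8750 = 3.4286
Critical value: t_{0.025,63} = ±1.998
p-value ≈ 0.0011
Decision: reject H₀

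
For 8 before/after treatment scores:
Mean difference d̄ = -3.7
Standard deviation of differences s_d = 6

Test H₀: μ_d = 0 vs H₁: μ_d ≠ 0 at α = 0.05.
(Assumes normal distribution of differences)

df = n - 1 = 7
SE = s_d/√n = 6/√8 = 2.1213
t = d̄/SE = -3.7/2.1213 = -1.7442
Critical value: t_{0.025,7} = ±2.365
p-value ≈ 0.1246
Decision: fail to reject H₀

Answer: t = -1.7442, fail to reject H₀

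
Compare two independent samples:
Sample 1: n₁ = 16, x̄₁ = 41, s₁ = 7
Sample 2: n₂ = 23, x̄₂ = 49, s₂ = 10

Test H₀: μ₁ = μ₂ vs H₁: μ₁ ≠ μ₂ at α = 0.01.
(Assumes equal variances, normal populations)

Answer: t = -2.7592, reject H₀

Derivation:
Pooled variance: s²_p = [15×7² + 22×10²]/(37) = 79.3243
s_p = 8.9064
SE = s_p×√(1/n₁ + 1/n₂) = 8.9064×√(1/16 + 1/23) = 2.8994
t = (x̄₁ - x̄₂)/SE = (41 - 49)/2.8994 = -2.7592
df = 37, t-critical = ±2.715
Decision: reject H₀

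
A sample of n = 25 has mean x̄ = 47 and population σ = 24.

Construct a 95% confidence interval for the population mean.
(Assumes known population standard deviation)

Answer: (37.5920, 56.4080)

Derivation:
Confidence level: 95%, α = 0.05
z_0.025 = 1.960
SE = σ/√n = 24/√25 = 4.8000
Margin of error = 1.960 × 4.8000 = 9.4080
CI: x̄ ± margin = 47 ± 9.4080
CI: (37.5920, 56.4080)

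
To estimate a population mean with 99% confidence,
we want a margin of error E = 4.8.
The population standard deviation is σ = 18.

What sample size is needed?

z_0.005 = 2.576
n = (z×σ/E)² = (2.576×18/4.8)²
n = 93.3156
Round up: n = 94

Answer: n = 94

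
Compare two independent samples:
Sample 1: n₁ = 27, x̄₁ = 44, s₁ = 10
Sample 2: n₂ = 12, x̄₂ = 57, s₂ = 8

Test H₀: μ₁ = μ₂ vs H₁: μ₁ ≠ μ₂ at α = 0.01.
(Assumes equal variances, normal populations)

Answer: t = -3.9652, reject H₀

Derivation:
Pooled variance: s²_p = [26×10² + 11×8²]/(37) = 89.2973
s_p = 9.4497
SE = s_p×√(1/n₁ + 1/n₂) = 9.4497×√(1/27 + 1/12) = 3.2785
t = (x̄₁ - x̄₂)/SE = (44 - 57)/3.2785 = -3.9652
df = 37, t-critical = ±2.715
Decision: reject H₀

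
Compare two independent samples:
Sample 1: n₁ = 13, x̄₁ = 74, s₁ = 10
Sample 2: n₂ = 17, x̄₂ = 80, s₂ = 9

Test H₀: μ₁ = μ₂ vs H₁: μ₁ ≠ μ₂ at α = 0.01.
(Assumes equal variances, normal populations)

Answer: t = -1.7248, fail to reject H₀

Derivation:
Pooled variance: s²_p = [12×10² + 16×9²]/(28) = 89.1429
s_p = 9.4416
SE = s_p×√(1/n₁ + 1/n₂) = 9.4416×√(1/13 + 1/17) = 3.4786
t = (x̄₁ - x̄₂)/SE = (74 - 80)/3.4786 = -1.7248
df = 28, t-critical = ±2.763
Decision: fail to reject H₀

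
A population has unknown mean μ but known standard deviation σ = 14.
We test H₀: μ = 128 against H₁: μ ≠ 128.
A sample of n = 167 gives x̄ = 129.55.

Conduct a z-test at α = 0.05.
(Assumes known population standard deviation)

Answer: z = 1.4307, fail to reject H₀

Derivation:
Standard error: SE = σ/√n = 14/√167 = 1.0834
z-statistic: z = (x̄ - μ₀)/SE = (129.55 - 128)/1.0834 = 1.4307
Critical value: ±1.960
p-value = 0.1525
Decision: fail to reject H₀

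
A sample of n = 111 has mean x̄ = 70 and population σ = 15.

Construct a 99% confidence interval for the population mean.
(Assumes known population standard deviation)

Answer: (66.3325, 73.6675)

Derivation:
Confidence level: 99%, α = 0.01
z_0.005 = 2.576
SE = σ/√n = 15/√111 = 1.4237
Margin of error = 2.576 × 1.4237 = 3.6675
CI: x̄ ± margin = 70 ± 3.6675
CI: (66.3325, 73.6675)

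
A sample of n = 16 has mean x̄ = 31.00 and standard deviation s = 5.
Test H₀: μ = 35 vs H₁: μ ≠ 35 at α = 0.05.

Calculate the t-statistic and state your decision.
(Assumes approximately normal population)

df = n - 1 = 15
SE = s/√n = 5/√16 = 1.2500
t = (x̄ - μ₀)/SE = (31.00 - 35)/1.2500 = -3.2000
Critical value: t_{0.025,15} = ±2.131
p-value ≈ 0.0060
Decision: reject H₀

Answer: t = -3.2000, reject H₀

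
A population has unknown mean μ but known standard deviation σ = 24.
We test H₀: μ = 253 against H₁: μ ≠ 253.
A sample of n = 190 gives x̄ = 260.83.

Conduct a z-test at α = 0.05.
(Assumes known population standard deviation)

Standard error: SE = σ/√n = 24/√190 = 1.7411
z-statistic: z = (x̄ - μ₀)/SE = (260.83 - 253)/1.7411 = 4.4972
Critical value: ±1.960
p-value < 0.0001
Decision: reject H₀

Answer: z = 4.4972, reject H₀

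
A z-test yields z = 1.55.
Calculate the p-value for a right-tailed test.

Answer: p-value ≈ 0.0606

Derivation:
For z = 1.55:
p = P(Z > 1.55) = 1 - Φ(1.55) = 0.0606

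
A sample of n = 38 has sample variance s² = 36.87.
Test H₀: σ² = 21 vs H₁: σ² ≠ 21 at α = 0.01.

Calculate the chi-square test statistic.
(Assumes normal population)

df = n - 1 = 37
χ² = (n-1)s²/σ₀² = 37×36.87/21 = 64.9614
Critical values: χ²_{0.995,37} = 18.586, χ²_{0.005,37} = 62.883
Rejection region: χ² < 18.586 or χ² > 62.883
Decision: reject H₀

Answer: χ² = 64.9614, reject H₀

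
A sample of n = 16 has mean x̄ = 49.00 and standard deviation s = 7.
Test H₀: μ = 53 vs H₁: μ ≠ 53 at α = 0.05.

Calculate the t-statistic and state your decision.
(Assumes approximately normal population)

Answer: t = -2.2857, reject H₀

Derivation:
df = n - 1 = 15
SE = s/√n = 7/√16 = 1.7500
t = (x̄ - μ₀)/SE = (49.00 - 53)/1.7500 = -2.2857
Critical value: t_{0.025,15} = ±2.131
p-value ≈ 0.0372
Decision: reject H₀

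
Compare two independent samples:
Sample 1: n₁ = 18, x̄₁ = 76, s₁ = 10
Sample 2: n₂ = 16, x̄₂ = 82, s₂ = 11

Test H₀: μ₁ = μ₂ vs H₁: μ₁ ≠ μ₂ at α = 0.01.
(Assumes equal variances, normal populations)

Answer: t = -1.6662, fail to reject H₀

Derivation:
Pooled variance: s²_p = [17×10² + 15×11²]/(32) = 109.8438
s_p = 10.4806
SE = s_p×√(1/n₁ + 1/n₂) = 10.4806×√(1/18 + 1/16) = 3.6011
t = (x̄₁ - x̄₂)/SE = (76 - 82)/3.6011 = -1.6662
df = 32, t-critical = ±2.738
Decision: fail to reject H₀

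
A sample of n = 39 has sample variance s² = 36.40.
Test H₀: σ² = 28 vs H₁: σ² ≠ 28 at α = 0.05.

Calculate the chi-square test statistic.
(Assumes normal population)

df = n - 1 = 38
χ² = (n-1)s²/σ₀² = 38×36.40/28 = 49.4000
Critical values: χ²_{0.975,38} = 22.878, χ²_{0.025,38} = 56.896
Rejection region: χ² < 22.878 or χ² > 56.896
Decision: fail to reject H₀

Answer: χ² = 49.4000, fail to reject H₀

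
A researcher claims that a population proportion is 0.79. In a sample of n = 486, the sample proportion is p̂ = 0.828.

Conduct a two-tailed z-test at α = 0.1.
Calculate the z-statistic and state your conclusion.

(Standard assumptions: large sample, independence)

H₀: p = 0.79, H₁: p ≠ 0.79
Standard error: SE = √(p₀(1-p₀)/n) = √(0.79×0.21/486) = 0.018476
z-statistic: z = (p̂ - p₀)/SE = (0.828 - 0.79)/0.018476 = 2.0567
Critical value: z_0.05 = ±1.645
p-value = 0.0397
Decision: reject H₀ at α = 0.1

Answer: z = 2.0567, reject H₀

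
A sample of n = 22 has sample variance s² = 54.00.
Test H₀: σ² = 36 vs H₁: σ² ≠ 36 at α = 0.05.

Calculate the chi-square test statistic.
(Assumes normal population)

df = n - 1 = 21
χ² = (n-1)s²/σ₀² = 21×54.00/36 = 31.5000
Critical values: χ²_{0.975,21} = 10.283, χ²_{0.025,21} = 35.479
Rejection region: χ² < 10.283 or χ² > 35.479
Decision: fail to reject H₀

Answer: χ² = 31.5000, fail to reject H₀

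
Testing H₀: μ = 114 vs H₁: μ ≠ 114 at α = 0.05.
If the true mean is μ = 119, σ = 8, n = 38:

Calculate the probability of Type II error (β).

Answer: β ≈ 0.0292

Derivation:
SE = σ/√n = 8/√38 = 1.2978
Critical values: μ₀ ± z_0.025×SE = 114 ± 1.960×1.2978
Acceptance region: (111.4563, 116.5437)
Under H₁ (μ = 119): z_high = (116.5437 - 119)/1.2978 = -1.8927, z_low = (111.4563 - 119)/1.2978 = -5.8127
β = P(not reject | H₁) = Φ(-1.8927) - Φ(-5.8127) ≈ 0.0292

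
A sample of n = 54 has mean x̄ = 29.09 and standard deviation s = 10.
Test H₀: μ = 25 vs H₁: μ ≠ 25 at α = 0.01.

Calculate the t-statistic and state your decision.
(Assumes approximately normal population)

df = n - 1 = 53
SE = s/√n = 10/√54 = 1.3608
t = (x̄ - μ₀)/SE = (29.09 - 25)/1.3608 = 3.0056
Critical value: t_{0.005,53} = ±2.672
p-value ≈ 0.0040
Decision: reject H₀

Answer: t = 3.0056, reject H₀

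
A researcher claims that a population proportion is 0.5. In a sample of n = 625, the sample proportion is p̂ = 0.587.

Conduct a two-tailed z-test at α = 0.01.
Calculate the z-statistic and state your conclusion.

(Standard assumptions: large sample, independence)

H₀: p = 0.5, H₁: p ≠ 0.5
Standard error: SE = √(p₀(1-p₀)/n) = √(0.5×0.5/625) = 0.020000
z-statistic: z = (p̂ - p₀)/SE = (0.587 - 0.5)/0.020000 = 4.3500
Critical value: z_0.005 = ±2.576
p-value < 0.0001
Decision: reject H₀ at α = 0.01

Answer: z = 4.3500, reject H₀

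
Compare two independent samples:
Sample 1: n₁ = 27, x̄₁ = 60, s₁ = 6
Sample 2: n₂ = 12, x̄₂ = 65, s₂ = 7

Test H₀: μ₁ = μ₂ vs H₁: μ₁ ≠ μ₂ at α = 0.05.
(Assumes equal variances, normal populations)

Answer: t = -2.2825, reject H₀

Derivation:
Pooled variance: s²_p = [26×6² + 11×7²]/(37) = 39.8649
s_p = 6.3139
SE = s_p×√(1/n₁ + 1/n₂) = 6.3139×√(1/27 + 1/12) = 2.1906
t = (x̄₁ - x̄₂)/SE = (60 - 65)/2.1906 = -2.2825
df = 37, t-critical = ±2.026
Decision: reject H₀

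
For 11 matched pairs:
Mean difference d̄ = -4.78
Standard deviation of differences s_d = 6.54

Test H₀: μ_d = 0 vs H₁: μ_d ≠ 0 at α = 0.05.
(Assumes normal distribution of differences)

df = n - 1 = 10
SE = s_d/√n = 6.54/√11 = 1.9719
t = d̄/SE = -4.78/1.9719 = -2.4241
Critical value: t_{0.025,10} = ±2.228
p-value ≈ 0.0358
Decision: reject H₀

Answer: t = -2.4241, reject H₀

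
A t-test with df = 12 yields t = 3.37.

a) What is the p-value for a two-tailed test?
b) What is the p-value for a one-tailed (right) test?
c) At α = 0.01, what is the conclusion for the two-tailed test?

Using t-distribution with df = 12:
a) Two-tailed: p = 2×P(T > 3.37) = 0.0056
b) One-tailed: p = P(T > 3.37) = 0.0028
c) 0.0056 < 0.01, reject H₀

Answer: a) 0.0056, b) 0.0028, c) reject H₀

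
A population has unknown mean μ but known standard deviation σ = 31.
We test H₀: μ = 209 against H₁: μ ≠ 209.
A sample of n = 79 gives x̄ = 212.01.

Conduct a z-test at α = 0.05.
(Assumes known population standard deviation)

Answer: z = 0.8630, fail to reject H₀

Derivation:
Standard error: SE = σ/√n = 31/√79 = 3.4878
z-statistic: z = (x̄ - μ₀)/SE = (212.01 - 209)/3.4878 = 0.8630
Critical value: ±1.960
p-value = 0.3881
Decision: fail to reject H₀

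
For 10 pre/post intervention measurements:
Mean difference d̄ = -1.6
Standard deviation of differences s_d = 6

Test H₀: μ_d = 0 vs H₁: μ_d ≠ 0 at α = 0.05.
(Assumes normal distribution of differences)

df = n - 1 = 9
SE = s_d/√n = 6/√10 = 1.8974
t = d̄/SE = -1.6/1.8974 = -0.8433
Critical value: t_{0.025,9} = ±2.262
p-value ≈ 0.4209
Decision: fail to reject H₀

Answer: t = -0.8433, fail to reject H₀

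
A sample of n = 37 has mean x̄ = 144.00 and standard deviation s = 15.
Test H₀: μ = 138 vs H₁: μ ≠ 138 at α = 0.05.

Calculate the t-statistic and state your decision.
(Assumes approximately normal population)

df = n - 1 = 36
SE = s/√n = 15/√37 = 2.4660
t = (x̄ - μ₀)/SE = (144.00 - 138)/2.4660 = 2.4331
Critical value: t_{0.025,36} = ±2.028
p-value ≈ 0.0201
Decision: reject H₀

Answer: t = 2.4331, reject H₀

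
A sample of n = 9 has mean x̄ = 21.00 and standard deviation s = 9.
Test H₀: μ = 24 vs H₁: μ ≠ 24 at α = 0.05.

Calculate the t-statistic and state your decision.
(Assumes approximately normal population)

df = n - 1 = 8
SE = s/√n = 9/√9 = 3.0000
t = (x̄ - μ₀)/SE = (21.00 - 24)/3.0000 = -1.0000
Critical value: t_{0.025,8} = ±2.306
p-value ≈ 0.3466
Decision: fail to reject H₀

Answer: t = -1.0000, fail to reject H₀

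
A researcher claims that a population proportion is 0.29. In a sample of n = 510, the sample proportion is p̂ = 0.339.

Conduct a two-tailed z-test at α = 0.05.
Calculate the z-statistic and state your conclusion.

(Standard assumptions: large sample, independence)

H₀: p = 0.29, H₁: p ≠ 0.29
Standard error: SE = √(p₀(1-p₀)/n) = √(0.29×0.71/510) = 0.020093
z-statistic: z = (p̂ - p₀)/SE = (0.339 - 0.29)/0.020093 = 2.4387
Critical value: z_0.025 = ±1.960
p-value = 0.0147
Decision: reject H₀ at α = 0.05

Answer: z = 2.4387, reject H₀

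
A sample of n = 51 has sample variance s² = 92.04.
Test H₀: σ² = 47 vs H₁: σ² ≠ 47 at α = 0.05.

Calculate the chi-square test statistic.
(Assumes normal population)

Answer: χ² = 97.9149, reject H₀

Derivation:
df = n - 1 = 50
χ² = (n-1)s²/σ₀² = 50×92.04/47 = 97.9149
Critical values: χ²_{0.975,50} = 32.357, χ²_{0.025,50} = 71.420
Rejection region: χ² < 32.357 or χ² > 71.420
Decision: reject H₀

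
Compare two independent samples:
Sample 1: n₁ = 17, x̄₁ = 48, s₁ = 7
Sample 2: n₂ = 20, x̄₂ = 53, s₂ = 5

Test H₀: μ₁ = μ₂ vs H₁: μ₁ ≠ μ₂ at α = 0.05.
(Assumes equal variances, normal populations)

Pooled variance: s²_p = [16×7² + 19×5²]/(35) = 35.9714
s_p = 5.9976
SE = s_p×√(1/n₁ + 1/n₂) = 5.9976×√(1/17 + 1/20) = 1.9785
t = (x̄₁ - x̄₂)/SE = (48 - 53)/1.9785 = -2.5272
df = 35, t-critical = ±2.030
Decision: reject H₀

Answer: t = -2.5272, reject H₀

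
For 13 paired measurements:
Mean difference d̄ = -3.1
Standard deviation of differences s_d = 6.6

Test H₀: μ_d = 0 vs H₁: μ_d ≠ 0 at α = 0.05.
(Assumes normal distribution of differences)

Answer: t = -1.6935, fail to reject H₀

Derivation:
df = n - 1 = 12
SE = s_d/√n = 6.6/√13 = 1.8305
t = d̄/SE = -3.1/1.8305 = -1.6935
Critical value: t_{0.025,12} = ±2.179
p-value ≈ 0.1161
Decision: fail to reject H₀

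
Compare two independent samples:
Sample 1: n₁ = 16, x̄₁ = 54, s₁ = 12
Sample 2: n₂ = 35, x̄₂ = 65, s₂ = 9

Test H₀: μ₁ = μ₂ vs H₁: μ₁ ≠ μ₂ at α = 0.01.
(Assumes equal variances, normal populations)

Pooled variance: s²_p = [15×12² + 34×9²]/(49) = 100.2857
s_p = 10.0143
SE = s_p×√(1/n₁ + 1/n₂) = 10.0143×√(1/16 + 1/35) = 3.0221
t = (x̄₁ - x̄₂)/SE = (54 - 65)/3.0221 = -3.6399
df = 49, t-critical = ±2.680
Decision: reject H₀

Answer: t = -3.6399, reject H₀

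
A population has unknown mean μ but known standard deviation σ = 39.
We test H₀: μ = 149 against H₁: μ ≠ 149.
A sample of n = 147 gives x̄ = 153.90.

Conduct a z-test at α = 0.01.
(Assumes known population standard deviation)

Answer: z = 1.5233, fail to reject H₀

Derivation:
Standard error: SE = σ/√n = 39/√147 = 3.2167
z-statistic: z = (x̄ - μ₀)/SE = (153.90 - 149)/3.2167 = 1.5233
Critical value: ±2.576
p-value = 0.1277
Decision: fail to reject H₀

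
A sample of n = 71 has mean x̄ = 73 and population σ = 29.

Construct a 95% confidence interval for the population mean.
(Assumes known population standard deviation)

Confidence level: 95%, α = 0.05
z_0.025 = 1.960
SE = σ/√n = 29/√71 = 3.4417
Margin of error = 1.960 × 3.4417 = 6.7457
CI: x̄ ± margin = 73 ± 6.7457
CI: (66.2543, 79.7457)

Answer: (66.2543, 79.7457)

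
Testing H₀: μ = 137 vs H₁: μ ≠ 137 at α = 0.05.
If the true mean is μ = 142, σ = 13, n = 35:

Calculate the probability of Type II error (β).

Answer: β ≈ 0.3762

Derivation:
SE = σ/√n = 13/√35 = 2.1974
Critical values: μ₀ ± z_0.025×SE = 137 ± 1.960×2.1974
Acceptance region: (132.6931, 141.3069)
Under H₁ (μ = 142): z_high = (141.3069 - 142)/2.1974 = -0.3154, z_low = (132.6931 - 142)/2.1974 = -4.2354
β = P(not reject | H₁) = Φ(-0.3154) - Φ(-4.2354) ≈ 0.3762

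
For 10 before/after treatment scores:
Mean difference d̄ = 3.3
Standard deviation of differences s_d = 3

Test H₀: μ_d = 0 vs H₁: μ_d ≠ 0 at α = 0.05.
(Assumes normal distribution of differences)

df = n - 1 = 9
SE = s_d/√n = 3/√10 = 0.9487
t = d̄/SE = 3.3/0.9487 = 3.4784
Critical value: t_{0.025,9} = ±2.262
p-value ≈ 0.0070
Decision: reject H₀

Answer: t = 3.4784, reject H₀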